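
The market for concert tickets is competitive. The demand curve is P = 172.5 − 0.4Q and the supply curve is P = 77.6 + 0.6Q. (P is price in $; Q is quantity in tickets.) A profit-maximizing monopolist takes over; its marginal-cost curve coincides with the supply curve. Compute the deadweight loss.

Competitive equilibrium: 172.5 − 0.4Q = 77.6 + 0.6Q → Q* = 94.9, P* = 134.54.
Marginal revenue: MR = 172.5 − 0.8Q. Set MR = MC: 172.5 − 0.8Q = 77.6 + 0.6Q → Q_m = 67.7857.
Price P_m = 172.5 − 0.4·67.7857 = 145.3857; MC(Q_m) = 77.6 + 0.6·67.7857 = 118.2714.
Competitive Q* = 94.9, so ΔQ = 27.1143; wedge = 145.3857 − 118.2714 = 27.1143.
Welfare loss = ½ × 27.1143 × 27.1143 = $367.59.

$367.59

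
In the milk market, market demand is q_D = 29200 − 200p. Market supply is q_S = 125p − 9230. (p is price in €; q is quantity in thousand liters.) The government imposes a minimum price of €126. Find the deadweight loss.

€15631.75 thousand

In inverse form: demand p = 146 − 0.005q, supply p = 73.84 + 0.008q.
Competitive equilibrium: 146 − 0.005q = 73.84 + 0.008q → q* = 5550.7692, p* = 118.2462.
At the floor p = 126, quantity demanded = (146 − 126)/0.005 = 4000.
Sellers' marginal cost at q' = 4000: 73.84 + 0.008·4000 = 105.84.
Δq = 5550.7692 − 4000 = 1550.7692; wedge = 126 − 105.84 = 20.16.
DWL = ½ × 1550.7692 × 20.16 = €15631.75 thousand.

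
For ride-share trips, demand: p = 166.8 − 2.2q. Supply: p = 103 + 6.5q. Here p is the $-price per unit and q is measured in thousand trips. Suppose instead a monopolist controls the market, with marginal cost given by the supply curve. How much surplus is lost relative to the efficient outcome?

Competitive equilibrium: 166.8 − 2.2q = 103 + 6.5q → q* = 7.3333, p* = 150.6667.
Marginal revenue: MR = 166.8 − 4.4q. Set MR = MC: 166.8 − 4.4q = 103 + 6.5q → q_m = 5.8532.
Price p_m = 166.8 − 2.2·5.8532 = 153.923; MC(q_m) = 103 + 6.5·5.8532 = 141.0458.
Competitive q* = 7.3333, so Δq = 1.4801; wedge = 153.923 − 141.0458 = 12.8772.
Deadweight loss = ½ × 1.4801 × 12.8772 = $9.53 thousand.

$9.53 thousand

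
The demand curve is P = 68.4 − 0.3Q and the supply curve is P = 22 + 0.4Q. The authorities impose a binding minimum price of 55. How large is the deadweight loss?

Competitive equilibrium: 68.4 − 0.3Q = 22 + 0.4Q → Q* = 66.2857, P* = 48.5143.
At the floor P = 55, quantity demanded = (68.4 − 55)/0.3 = 44.6667.
Sellers' marginal cost at Q' = 44.6667: 22 + 0.4·44.6667 = 39.8667.
ΔQ = 66.2857 − 44.6667 = 21.619; wedge = 55 − 39.8667 = 15.1333.
DWL = ½ × 21.619 × 15.1333 = 163.58.

163.58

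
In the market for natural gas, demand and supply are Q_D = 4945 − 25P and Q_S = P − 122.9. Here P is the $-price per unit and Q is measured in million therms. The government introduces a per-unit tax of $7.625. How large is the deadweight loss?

In inverse form: demand P = 197.8 − 0.04Q, supply P = 122.9 + Q.
Competitive equilibrium: 197.8 − 0.04Q = 122.9 + Q → Q* = 72.0192, P* = 194.9192.
With the tax, the buyer price exceeds the seller price by 7.625: (197.8 − 0.04Q) − (122.9 + Q) = 7.625 → Q' = 64.6875.
ΔQ = 72.0192 − 64.6875 = 7.3317; the wedge equals the tax, 7.625.
DWL = ½ × 7.3317 × 7.625 = $27.95 million.

$27.95 million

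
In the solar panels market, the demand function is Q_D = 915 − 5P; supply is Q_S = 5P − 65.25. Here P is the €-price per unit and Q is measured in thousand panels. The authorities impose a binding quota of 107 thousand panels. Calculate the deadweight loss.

€20208.90 thousand

In inverse form: demand P = 183 − 0.2Q, supply P = 13.05 + 0.2Q.
Competitive equilibrium: 183 − 0.2Q = 13.05 + 0.2Q → Q* = 424.875, P* = 98.025.
At Q = 107: demand price = 183 − 0.2·107 = 161.6; supply price = 13.05 + 0.2·107 = 34.45.
ΔQ = 424.875 − 107 = 317.875; wedge = 161.6 − 34.45 = 127.15.
Deadweight loss = ½ × 317.875 × 127.15 = €20208.90 thousand.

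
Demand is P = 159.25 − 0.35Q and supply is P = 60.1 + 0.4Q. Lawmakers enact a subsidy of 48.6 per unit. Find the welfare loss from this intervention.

1574.64

Competitive equilibrium: 159.25 − 0.35Q = 60.1 + 0.4Q → Q* = 132.2, P* = 112.98.
The subsidy lowers effective supply by 48.6: P = 11.5 + 0.4Q.
New quantity: 159.25 − 0.35Q = 11.5 + 0.4Q → Q' = 197.
Overproduction ΔQ = 197 − 132.2 = 64.8; wedge = subsidy = 48.6.
Deadweight loss = ½ × 64.8 × 48.6 = 1574.64.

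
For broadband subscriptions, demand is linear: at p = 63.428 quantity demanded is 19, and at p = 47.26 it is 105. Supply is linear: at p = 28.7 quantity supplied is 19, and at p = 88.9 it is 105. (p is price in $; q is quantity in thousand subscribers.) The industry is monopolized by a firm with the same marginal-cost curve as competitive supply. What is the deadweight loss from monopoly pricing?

$45.77 thousand

Demand slope = (47.26 − 63.428)/(105 − 19) = −0.188, so p = 67 − 0.188q.
Supply slope = (88.9 − 28.7)/(105 − 19) = 0.7, so p = 15.4 + 0.7q.
Competitive equilibrium: 67 − 0.188q = 15.4 + 0.7q → q* = 58.1081, p* = 56.0757.
Marginal revenue: MR = 67 − 0.376q. Set MR = MC: 67 − 0.376q = 15.4 + 0.7q → q_m = 47.9554.
Price p_m = 67 − 0.188·47.9554 = 57.9844; MC(q_m) = 15.4 + 0.7·47.9554 = 48.9688.
Competitive q* = 58.1081, so Δq = 10.1527; wedge = 57.9844 − 48.9688 = 9.0156.
DWL = ½ × 10.1527 × 9.0156 = $45.77 thousand.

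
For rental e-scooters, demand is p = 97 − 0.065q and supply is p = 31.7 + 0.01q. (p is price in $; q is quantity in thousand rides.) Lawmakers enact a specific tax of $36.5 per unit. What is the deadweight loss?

$8881.67 thousand

Competitive equilibrium: 97 − 0.065q = 31.7 + 0.01q → q* = 870.6667, p* = 40.4067.
With the tax, the buyer price exceeds the seller price by 36.5: (97 − 0.065q) − (31.7 + 0.01q) = 36.5 → q' = 384.
Δq = 870.6667 − 384 = 486.6667; the wedge equals the tax, 36.5.
The triangle = ½ × 486.6667 × 36.5 = $8881.67 thousand.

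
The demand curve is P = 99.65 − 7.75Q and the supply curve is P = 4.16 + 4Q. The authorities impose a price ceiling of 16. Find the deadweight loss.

Competitive equilibrium: 99.65 − 7.75Q = 4.16 + 4Q → Q* = 8.1268, P* = 36.6672.
At the ceiling P = 16, quantity supplied = (16 − 4.16)/4 = 2.96.
Willingness to pay at Q' = 2.96: 99.65 − 7.75·2.96 = 76.71.
ΔQ = 8.1268 − 2.96 = 5.1668; wedge = 76.71 − 16 = 60.71.
Deadweight loss = ½ × 5.1668 × 60.71 = 156.84.

156.84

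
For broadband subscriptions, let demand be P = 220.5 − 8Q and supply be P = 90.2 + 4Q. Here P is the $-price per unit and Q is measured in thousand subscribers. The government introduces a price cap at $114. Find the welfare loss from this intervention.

$144.55 thousand

Competitive equilibrium: 220.5 − 8Q = 90.2 + 4Q → Q* = 10.8583, P* = 133.6333.
At the ceiling P = 114, quantity supplied = (114 − 90.2)/4 = 5.95.
Willingness to pay at Q' = 5.95: 220.5 − 8·5.95 = 172.9.
ΔQ = 10.8583 − 5.95 = 4.9083; wedge = 172.9 − 114 = 58.9.
DWL = ½ × 4.9083 × 58.9 = $144.55 thousand.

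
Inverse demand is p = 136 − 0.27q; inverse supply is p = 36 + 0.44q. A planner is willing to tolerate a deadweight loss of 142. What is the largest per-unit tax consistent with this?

Competitive equilibrium: 136 − 0.27q = 36 + 0.44q → q* = 140.8451, p* = 97.9718.
A tax t gives Δq = t/0.71 and wedge t, so DWL = t²/1.42.
t²/1.42 = 142 → t² = 201.64 → t = 14.2.

14.2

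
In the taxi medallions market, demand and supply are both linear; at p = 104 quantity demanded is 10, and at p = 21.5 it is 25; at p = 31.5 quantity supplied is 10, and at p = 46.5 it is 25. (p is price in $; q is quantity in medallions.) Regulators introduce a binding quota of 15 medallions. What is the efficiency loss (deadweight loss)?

Demand slope = (21.5 − 104)/(25 − 10) = −5.5, so p = 159 − 5.5q.
Supply slope = (46.5 − 31.5)/(25 − 10) = 1, so p = 21.5 + q.
Competitive equilibrium: 159 − 5.5q = 21.5 + q → q* = 21.1538, p* = 42.6538.
At q = 15: demand price = 159 − 5.5·15 = 76.5; supply price = 21.5 + 1·15 = 36.5.
Δq = 21.1538 − 15 = 6.1538; wedge = 76.5 − 36.5 = 40.
The triangle = ½ × 6.1538 × 40 = $123.08.

$123.08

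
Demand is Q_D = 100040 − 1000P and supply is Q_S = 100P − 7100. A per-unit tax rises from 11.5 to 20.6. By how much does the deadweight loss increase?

In inverse form: demand P = 100.04 − 0.001Q, supply P = 71 + 0.01Q.
Competitive equilibrium: 100.04 − 0.001Q = 71 + 0.01Q → Q* = 2640, P* = 97.4.
For a per-unit tax t: ΔQ = t/0.011, so DWL = ½·t·(t/0.011) = t²/0.022.
At t = 11.5: DWL = 6011.364. At t = 20.6: DWL = 19289.091.
Increase = 19289.091 − 6011.364 = 13277.73.

13277.73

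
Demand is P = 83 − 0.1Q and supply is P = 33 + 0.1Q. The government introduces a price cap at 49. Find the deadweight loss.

810

Competitive equilibrium: 83 − 0.1Q = 33 + 0.1Q → Q* = 250, P* = 58.
At the ceiling P = 49, quantity supplied = (49 − 33)/0.1 = 160.
Willingness to pay at Q' = 160: 83 − 0.1·160 = 67.
ΔQ = 250 − 160 = 90; wedge = 67 − 49 = 18.
Welfare loss = ½ × 90 × 18 = 810.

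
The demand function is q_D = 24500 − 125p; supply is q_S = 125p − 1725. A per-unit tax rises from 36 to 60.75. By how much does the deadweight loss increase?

In inverse form: demand p = 196 − 0.008q, supply p = 13.8 + 0.008q.
Competitive equilibrium: 196 − 0.008q = 13.8 + 0.008q → q* = 11387.5, p* = 104.9.
For a per-unit tax t: Δq = t/0.016, so DWL = ½·t·(t/0.016) = t²/0.032.
At t = 36: DWL = 40500. At t = 60.75: DWL = 115330.078.
Increase = 115330.078 − 40500 = 74830.08.

74830.08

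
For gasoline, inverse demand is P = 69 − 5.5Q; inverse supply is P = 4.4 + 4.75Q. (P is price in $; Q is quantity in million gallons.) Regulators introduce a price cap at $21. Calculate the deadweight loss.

$40.40 million

Competitive equilibrium: 69 − 5.5Q = 4.4 + 4.75Q → Q* = 6.3024, P* = 34.3366.
At the ceiling P = 21, quantity supplied = (21 − 4.4)/4.75 = 3.4947.
Willingness to pay at Q' = 3.4947: 69 − 5.5·3.4947 = 49.7792.
ΔQ = 6.3024 − 3.4947 = 2.8077; wedge = 49.7792 − 21 = 28.7792.
Deadweight loss = ½ × 2.8077 × 28.7792 = $40.40 million.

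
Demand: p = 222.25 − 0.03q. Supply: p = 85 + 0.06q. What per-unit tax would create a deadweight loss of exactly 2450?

Competitive equilibrium: 222.25 − 0.03q = 85 + 0.06q → q* = 1525, p* = 176.5.
A tax t gives Δq = t/0.09 and wedge t, so DWL = t²/0.18.
t²/0.18 = 2450 → t² = 441 → t = 21.

21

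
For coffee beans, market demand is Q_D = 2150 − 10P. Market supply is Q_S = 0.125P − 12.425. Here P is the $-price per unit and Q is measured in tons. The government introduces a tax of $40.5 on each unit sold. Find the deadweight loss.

In inverse form: demand P = 215 − 0.1Q, supply P = 99.4 + 8Q.
Competitive equilibrium: 215 − 0.1Q = 99.4 + 8Q → Q* = 14.2716, P* = 213.5728.
With the tax, the buyer price exceeds the seller price by 40.5: (215 − 0.1Q) − (99.4 + 8Q) = 40.5 → Q' = 9.2716.
ΔQ = 14.2716 − 9.2716 = 5; the wedge equals the tax, 40.5.
DWL = ½ × 5 × 40.5 = $101.25.

$101.25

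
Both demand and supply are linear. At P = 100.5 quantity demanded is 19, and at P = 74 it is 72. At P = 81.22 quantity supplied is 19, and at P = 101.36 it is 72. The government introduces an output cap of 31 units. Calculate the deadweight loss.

43.20

Demand slope = (74 − 100.5)/(72 − 19) = −0.5, so P = 110 − 0.5Q.
Supply slope = (101.36 − 81.22)/(72 − 19) = 0.38, so P = 74 + 0.38Q.
Competitive equilibrium: 110 − 0.5Q = 74 + 0.38Q → Q* = 40.9091, P* = 89.5455.
At Q = 31: demand price = 110 − 0.5·31 = 94.5; supply price = 74 + 0.38·31 = 85.78.
ΔQ = 40.9091 − 31 = 9.9091; wedge = 94.5 − 85.78 = 8.72.
The triangle = ½ × 9.9091 × 8.72 = 43.20.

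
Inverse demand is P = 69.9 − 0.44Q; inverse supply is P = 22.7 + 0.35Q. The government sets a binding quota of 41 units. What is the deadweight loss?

138.82

Competitive equilibrium: 69.9 − 0.44Q = 22.7 + 0.35Q → Q* = 59.7468, P* = 43.6114.
At Q = 41: demand price = 69.9 − 0.44·41 = 51.86; supply price = 22.7 + 0.35·41 = 37.05.
ΔQ = 59.7468 − 41 = 18.7468; wedge = 51.86 − 37.05 = 14.81.
DWL = ½ × 18.7468 × 14.81 = 138.82.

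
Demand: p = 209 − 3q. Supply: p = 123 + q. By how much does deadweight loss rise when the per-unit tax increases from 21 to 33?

81

Competitive equilibrium: 209 − 3q = 123 + q → q* = 21.5, p* = 144.5.
For a per-unit tax t: Δq = t/4, so DWL = ½·t·(t/4) = t²/8.
At t = 21: DWL = 55.125. At t = 33: DWL = 136.125.
Increase = 136.125 − 55.125 = 81.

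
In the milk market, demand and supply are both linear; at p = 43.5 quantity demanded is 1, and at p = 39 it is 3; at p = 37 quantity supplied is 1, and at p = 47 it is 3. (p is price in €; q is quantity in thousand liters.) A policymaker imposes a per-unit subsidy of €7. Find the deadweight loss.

Demand slope = (39 − 43.5)/(3 − 1) = −2.25, so p = 45.75 − 2.25q.
Supply slope = (47 − 37)/(3 − 1) = 5, so p = 32 + 5q.
Competitive equilibrium: 45.75 − 2.25q = 32 + 5q → q* = 1.8966, p* = 41.4828.
The subsidy lowers effective supply by 7: p = 25 + 5q.
New quantity: 45.75 − 2.25q = 25 + 5q → q' = 2.8621.
Overproduction Δq = 2.8621 − 1.8966 = 0.9655; wedge = subsidy = 7.
The triangle = ½ × 0.9655 × 7 = €3.38 thousand.

€3.38 thousand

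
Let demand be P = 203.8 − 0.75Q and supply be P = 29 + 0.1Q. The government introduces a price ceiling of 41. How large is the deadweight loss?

3117.55

Competitive equilibrium: 203.8 − 0.75Q = 29 + 0.1Q → Q* = 205.6471, P* = 49.5647.
At the ceiling P = 41, quantity supplied = (41 − 29)/0.1 = 120.
Willingness to pay at Q' = 120: 203.8 − 0.75·120 = 113.8.
ΔQ = 205.6471 − 120 = 85.6471; wedge = 113.8 − 41 = 72.8.
The triangle = ½ × 85.6471 × 72.8 = 3117.55.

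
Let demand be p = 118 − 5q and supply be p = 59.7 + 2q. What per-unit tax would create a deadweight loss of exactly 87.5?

Competitive equilibrium: 118 − 5q = 59.7 + 2q → q* = 8.3286, p* = 76.3571.
A tax t gives Δq = t/7 and wedge t, so DWL = t²/14.
t²/14 = 87.5 → t² = 1225 → t = 35.

35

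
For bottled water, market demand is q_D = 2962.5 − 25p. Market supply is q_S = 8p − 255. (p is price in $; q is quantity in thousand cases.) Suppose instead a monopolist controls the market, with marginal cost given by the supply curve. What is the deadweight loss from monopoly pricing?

In inverse form: demand p = 118.5 − 0.04q, supply p = 31.875 + 0.125q.
Competitive equilibrium: 118.5 − 0.04q = 31.875 + 0.125q → q* = 525, p* = 97.5.
Marginal revenue: MR = 118.5 − 0.08q. Set MR = MC: 118.5 − 0.08q = 31.875 + 0.125q → q_m = 422.56098.
Price p_m = 118.5 − 0.04·422.56098 = 101.59756; MC(q_m) = 31.875 + 0.125·422.56098 = 84.69512.
Competitive q* = 525, so Δq = 102.43902; wedge = 101.59756 − 84.69512 = 16.90244.
Welfare loss = ½ × 102.43902 × 16.90244 = $865.73 thousand.

$865.73 thousand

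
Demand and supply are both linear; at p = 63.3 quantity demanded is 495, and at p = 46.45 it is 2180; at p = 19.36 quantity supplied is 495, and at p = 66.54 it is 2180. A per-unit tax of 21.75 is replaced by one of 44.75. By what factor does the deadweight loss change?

Demand slope = (46.45 − 63.3)/(2180 − 495) = −0.01, so p = 68.25 − 0.01q.
Supply slope = (66.54 − 19.36)/(2180 − 495) = 0.028, so p = 5.5 + 0.028q.
Competitive equilibrium: 68.25 − 0.01q = 5.5 + 0.028q → q* = 1651.3158, p* = 51.7368.
For a per-unit tax t: Δq = t/0.038, so DWL = ½·t·(t/0.038) = t²/0.076.
At t = 21.75: DWL = 6224.507. At t = 44.75: DWL = 26349.507.
Ratio = (44.75/21.75)² = 4.233.

4.233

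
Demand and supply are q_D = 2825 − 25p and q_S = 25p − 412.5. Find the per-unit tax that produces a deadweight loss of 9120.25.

In inverse form: demand p = 113 − 0.04q, supply p = 16.5 + 0.04q.
Competitive equilibrium: 113 − 0.04q = 16.5 + 0.04q → q* = 1206.25, p* = 64.75.
A tax t gives Δq = t/0.08 and wedge t, so DWL = t²/0.16.
t²/0.16 = 9120.25 → t² = 1459.24 → t = 38.2.

38.2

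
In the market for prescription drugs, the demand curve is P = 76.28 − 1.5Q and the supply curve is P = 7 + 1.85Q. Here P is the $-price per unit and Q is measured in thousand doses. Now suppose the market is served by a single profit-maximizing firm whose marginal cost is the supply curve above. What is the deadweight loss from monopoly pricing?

$68.52 thousand

Competitive equilibrium: 76.28 − 1.5Q = 7 + 1.85Q → Q* = 20.6806, P* = 45.2591.
Marginal revenue: MR = 76.28 − 3Q. Set MR = MC: 76.28 − 3Q = 7 + 1.85Q → Q_m = 14.2845.
Price P_m = 76.28 − 1.5·14.2845 = 54.8533; MC(Q_m) = 7 + 1.85·14.2845 = 33.4263.
Competitive Q* = 20.6806, so ΔQ = 6.3961; wedge = 54.8533 − 33.4263 = 21.427.
DWL = ½ × 6.3961 × 21.427 = $68.52 thousand.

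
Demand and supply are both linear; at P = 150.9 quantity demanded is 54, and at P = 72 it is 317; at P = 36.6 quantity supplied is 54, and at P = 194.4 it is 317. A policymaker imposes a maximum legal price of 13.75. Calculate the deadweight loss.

Demand slope = (72 − 150.9)/(317 − 54) = −0.3, so P = 167.1 − 0.3Q.
Supply slope = (194.4 − 36.6)/(317 − 54) = 0.6, so P = 4.2 + 0.6Q.
Competitive equilibrium: 167.1 − 0.3Q = 4.2 + 0.6Q → Q* = 181, P* = 112.8.
At the ceiling P = 13.75, quantity supplied = (13.75 − 4.2)/0.6 = 15.9167.
Willingness to pay at Q' = 15.9167: 167.1 − 0.3·15.9167 = 162.325.
ΔQ = 181 − 15.9167 = 165.0833; wedge = 162.325 − 13.75 = 148.575.
The triangle = ½ × 165.0833 × 148.575 = 12263.63.

12263.63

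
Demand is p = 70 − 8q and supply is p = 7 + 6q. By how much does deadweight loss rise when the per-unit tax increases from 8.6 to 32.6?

35.31

Competitive equilibrium: 70 − 8q = 7 + 6q → q* = 4.5, p* = 34.
For a per-unit tax t: Δq = t/14, so DWL = ½·t·(t/14) = t²/28.
At t = 8.6: DWL = 2.6414. At t = 32.6: DWL = 37.9557.
Increase = 37.9557 − 2.6414 = 35.31.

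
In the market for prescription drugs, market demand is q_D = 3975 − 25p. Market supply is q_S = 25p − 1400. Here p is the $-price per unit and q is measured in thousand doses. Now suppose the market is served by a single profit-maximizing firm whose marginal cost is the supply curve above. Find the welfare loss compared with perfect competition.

In inverse form: demand p = 159 − 0.04q, supply p = 56 + 0.04q.
Competitive equilibrium: 159 − 0.04q = 56 + 0.04q → q* = 1287.5, p* = 107.5.
Marginal revenue: MR = 159 − 0.08q. Set MR = MC: 159 − 0.08q = 56 + 0.04q → q_m = 858.33333.
Price p_m = 159 − 0.04·858.33333 = 124.66667; MC(q_m) = 56 + 0.04·858.33333 = 90.33333.
Competitive q* = 1287.5, so Δq = 429.16667; wedge = 124.66667 − 90.33333 = 34.33334.
The triangle = ½ × 429.16667 × 34.33334 = $7367.36 thousand.

$7367.36 thousand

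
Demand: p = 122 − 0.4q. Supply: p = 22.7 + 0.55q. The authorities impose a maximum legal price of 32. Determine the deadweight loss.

Competitive equilibrium: 122 − 0.4q = 22.7 + 0.55q → q* = 104.5263, p* = 80.1895.
At the ceiling p = 32, quantity supplied = (32 − 22.7)/0.55 = 16.9091.
Willingness to pay at q' = 16.9091: 122 − 0.4·16.9091 = 115.2364.
Δq = 104.5263 − 16.9091 = 87.6172; wedge = 115.2364 − 32 = 83.2364.
The triangle = ½ × 87.6172 × 83.2364 = 3646.47.

3646.47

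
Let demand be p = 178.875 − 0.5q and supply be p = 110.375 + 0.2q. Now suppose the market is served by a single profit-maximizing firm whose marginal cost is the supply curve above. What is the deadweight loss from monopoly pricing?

581.88

Competitive equilibrium: 178.875 − 0.5q = 110.375 + 0.2q → q* = 97.8571, p* = 129.9464.
Marginal revenue: MR = 178.875 − q. Set MR = MC: 178.875 − q = 110.375 + 0.2q → q_m = 57.0833.
Price p_m = 178.875 − 0.5·57.0833 = 150.3334; MC(q_m) = 110.375 + 0.2·57.0833 = 121.7917.
Competitive q* = 97.8571, so Δq = 40.7738; wedge = 150.3334 − 121.7917 = 28.5417.
DWL = ½ × 40.7738 × 28.5417 = 581.88.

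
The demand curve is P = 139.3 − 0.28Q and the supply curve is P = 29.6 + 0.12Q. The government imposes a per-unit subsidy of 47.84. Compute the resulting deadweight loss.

2860.832

Competitive equilibrium: 139.3 − 0.28Q = 29.6 + 0.12Q → Q* = 274.25, P* = 62.51.
The subsidy lowers effective supply by 47.84: P = 0.12Q − 18.24.
New quantity: 139.3 − 0.28Q = 0.12Q − 18.24 → Q' = 393.85.
Overproduction ΔQ = 393.85 − 274.25 = 119.6; wedge = subsidy = 47.84.
The triangle = ½ × 119.6 × 47.84 = 2860.832.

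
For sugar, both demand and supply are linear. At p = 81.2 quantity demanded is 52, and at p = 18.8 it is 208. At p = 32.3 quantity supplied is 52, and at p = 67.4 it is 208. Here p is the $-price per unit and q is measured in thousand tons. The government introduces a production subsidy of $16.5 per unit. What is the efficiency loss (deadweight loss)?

Demand slope = (18.8 − 81.2)/(208 − 52) = −0.4, so p = 102 − 0.4q.
Supply slope = (67.4 − 32.3)/(208 − 52) = 0.225, so p = 20.6 + 0.225q.
Competitive equilibrium: 102 − 0.4q = 20.6 + 0.225q → q* = 130.24, p* = 49.904.
The subsidy lowers effective supply by 16.5: p = 4.1 + 0.225q.
New quantity: 102 − 0.4q = 4.1 + 0.225q → q' = 156.64.
Overproduction Δq = 156.64 − 130.24 = 26.4; wedge = subsidy = 16.5.
The triangle = ½ × 26.4 × 16.5 = $217.80 thousand.

$217.80 thousand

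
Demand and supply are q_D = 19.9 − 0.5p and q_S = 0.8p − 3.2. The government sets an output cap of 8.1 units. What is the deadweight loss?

13.81

In inverse form: demand p = 39.8 − 2q, supply p = 4 + 1.25q.
Competitive equilibrium: 39.8 − 2q = 4 + 1.25q → q* = 11.0154, p* = 17.7692.
At q = 8.1: demand price = 39.8 − 2·8.1 = 23.6; supply price = 4 + 1.25·8.1 = 14.125.
Δq = 11.0154 − 8.1 = 2.9154; wedge = 23.6 − 14.125 = 9.475.
DWL = ½ × 2.9154 × 9.475 = 13.81.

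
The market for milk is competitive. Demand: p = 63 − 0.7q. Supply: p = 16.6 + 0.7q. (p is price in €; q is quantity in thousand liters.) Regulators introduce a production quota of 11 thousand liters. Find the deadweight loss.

€343.21 thousand

Competitive equilibrium: 63 − 0.7q = 16.6 + 0.7q → q* = 33.1429, p* = 39.8.
At q = 11: demand price = 63 − 0.7·11 = 55.3; supply price = 16.6 + 0.7·11 = 24.3.
Δq = 33.1429 − 11 = 22.1429; wedge = 55.3 − 24.3 = 31.
Deadweight loss = ½ × 22.1429 × 31 = €343.21 thousand.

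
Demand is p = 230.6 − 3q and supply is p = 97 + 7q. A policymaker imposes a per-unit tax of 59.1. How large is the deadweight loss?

174.64

Competitive equilibrium: 230.6 − 3q = 97 + 7q → q* = 13.36, p* = 190.52.
With the tax, the buyer price exceeds the seller price by 59.1: (230.6 − 3q) − (97 + 7q) = 59.1 → q' = 7.45.
Δq = 13.36 − 7.45 = 5.91; the wedge equals the tax, 59.1.
Welfare loss = ½ × 5.91 × 59.1 = 174.64.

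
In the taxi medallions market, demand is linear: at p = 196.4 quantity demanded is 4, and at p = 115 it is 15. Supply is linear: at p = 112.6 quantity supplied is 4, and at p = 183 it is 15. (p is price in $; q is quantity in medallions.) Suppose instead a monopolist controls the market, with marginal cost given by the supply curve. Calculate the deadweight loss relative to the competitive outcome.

Demand slope = (115 − 196.4)/(15 − 4) = −7.4, so p = 226 − 7.4q.
Supply slope = (183 − 112.6)/(15 − 4) = 6.4, so p = 87 + 6.4q.
Competitive equilibrium: 226 − 7.4q = 87 + 6.4q → q* = 10.0725, p* = 151.4638.
Marginal revenue: MR = 226 − 14.8q. Set MR = MC: 226 − 14.8q = 87 + 6.4q → q_m = 6.5566.
Price p_m = 226 − 7.4·6.5566 = 177.4812; MC(q_m) = 87 + 6.4·6.5566 = 128.9622.
Competitive q* = 10.0725, so Δq = 3.5159; wedge = 177.4812 − 128.9622 = 48.519.
The triangle = ½ × 3.5159 × 48.519 = $85.29.

$85.29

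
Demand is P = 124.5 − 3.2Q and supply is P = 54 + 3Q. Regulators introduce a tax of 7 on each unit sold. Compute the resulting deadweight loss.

3.95

Competitive equilibrium: 124.5 − 3.2Q = 54 + 3Q → Q* = 11.371, P* = 88.1129.
With the tax, the buyer price exceeds the seller price by 7: (124.5 − 3.2Q) − (54 + 3Q) = 7 → Q' = 10.2419.
ΔQ = 11.371 − 10.2419 = 1.1291; the wedge equals the tax, 7.
The triangle = ½ × 1.1291 × 7 = 3.95.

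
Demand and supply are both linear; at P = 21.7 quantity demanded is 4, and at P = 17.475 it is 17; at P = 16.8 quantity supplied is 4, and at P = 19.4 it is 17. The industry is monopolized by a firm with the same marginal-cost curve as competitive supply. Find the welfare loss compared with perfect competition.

Demand slope = (17.475 − 21.7)/(17 − 4) = −0.325, so P = 23 − 0.325Q.
Supply slope = (19.4 − 16.8)/(17 − 4) = 0.2, so P = 16 + 0.2Q.
Competitive equilibrium: 23 − 0.325Q = 16 + 0.2Q → Q* = 13.3333, P* = 18.6667.
Marginal revenue: MR = 23 − 0.65Q. Set MR = MC: 23 − 0.65Q = 16 + 0.2Q → Q_m = 8.2353.
Price P_m = 23 − 0.325·8.2353 = 20.3235; MC(Q_m) = 16 + 0.2·8.2353 = 17.6471.
Competitive Q* = 13.3333, so ΔQ = 5.098; wedge = 20.3235 − 17.6471 = 2.6764.
The triangle = ½ × 5.098 × 2.6764 = 6.82.

6.82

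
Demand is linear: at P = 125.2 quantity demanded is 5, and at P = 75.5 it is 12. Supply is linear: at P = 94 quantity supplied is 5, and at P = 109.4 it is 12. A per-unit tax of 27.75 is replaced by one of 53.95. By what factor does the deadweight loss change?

Demand slope = (75.5 − 125.2)/(12 − 5) = −7.1, so P = 160.7 − 7.1Q.
Supply slope = (109.4 − 94)/(12 − 5) = 2.2, so P = 83 + 2.2Q.
Competitive equilibrium: 160.7 − 7.1Q = 83 + 2.2Q → Q* = 8.3548, P* = 101.3806.
For a per-unit tax t: ΔQ = t/9.3, so DWL = ½·t·(t/9.3) = t²/18.6.
At t = 27.75: DWL = 41.401. At t = 53.95: DWL = 156.484.
Ratio = (53.95/27.75)² = 3.780.

3.780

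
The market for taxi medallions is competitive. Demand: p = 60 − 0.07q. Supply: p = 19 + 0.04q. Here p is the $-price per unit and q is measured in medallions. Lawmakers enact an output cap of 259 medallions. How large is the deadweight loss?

$711.36

Competitive equilibrium: 60 − 0.07q = 19 + 0.04q → q* = 372.7273, p* = 33.9091.
At q = 259: demand price = 60 − 0.07·259 = 41.87; supply price = 19 + 0.04·259 = 29.36.
Δq = 372.7273 − 259 = 113.7273; wedge = 41.87 − 29.36 = 12.51.
The triangle = ½ × 113.7273 × 12.51 = $711.36.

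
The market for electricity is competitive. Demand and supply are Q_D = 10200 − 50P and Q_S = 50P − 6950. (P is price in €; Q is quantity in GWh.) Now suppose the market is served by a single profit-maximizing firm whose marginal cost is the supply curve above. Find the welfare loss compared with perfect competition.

€5868.06

In inverse form: demand P = 204 − 0.02Q, supply P = 139 + 0.02Q.
Competitive equilibrium: 204 − 0.02Q = 139 + 0.02Q → Q* = 1625, P* = 171.5.
Marginal revenue: MR = 204 − 0.04Q. Set MR = MC: 204 − 0.04Q = 139 + 0.02Q → Q_m = 1083.333333.
Price P_m = 204 − 0.02·1083.333333 = 182.333333; MC(Q_m) = 139 + 0.02·1083.333333 = 160.666667.
Competitive Q* = 1625, so ΔQ = 541.666667; wedge = 182.333333 − 160.666667 = 21.666666.
Welfare loss = ½ × 541.666667 × 21.666666 = €5868.06.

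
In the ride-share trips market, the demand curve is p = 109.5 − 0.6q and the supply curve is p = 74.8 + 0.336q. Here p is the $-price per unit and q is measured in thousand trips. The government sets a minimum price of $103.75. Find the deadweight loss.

$353.65 thousand

Competitive equilibrium: 109.5 − 0.6q = 74.8 + 0.336q → q* = 37.0726, p* = 87.2564.
At the floor p = 103.75, quantity demanded = (109.5 − 103.75)/0.6 = 9.5833.
Sellers' marginal cost at q' = 9.5833: 74.8 + 0.336·9.5833 = 78.02.
Δq = 37.0726 − 9.5833 = 27.4893; wedge = 103.75 − 78.02 = 25.73.
DWL = ½ × 27.4893 × 25.73 = $353.65 thousand.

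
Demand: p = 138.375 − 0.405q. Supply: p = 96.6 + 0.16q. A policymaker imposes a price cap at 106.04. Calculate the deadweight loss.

Competitive equilibrium: 138.375 − 0.405q = 96.6 + 0.16q → q* = 73.9381, p* = 108.4301.
At the ceiling p = 106.04, quantity supplied = (106.04 − 96.6)/0.16 = 59.
Willingness to pay at q' = 59: 138.375 − 0.405·59 = 114.48.
Δq = 73.9381 − 59 = 14.9381; wedge = 114.48 − 106.04 = 8.44.
The triangle = ½ × 14.9381 × 8.44 = 63.04.

63.04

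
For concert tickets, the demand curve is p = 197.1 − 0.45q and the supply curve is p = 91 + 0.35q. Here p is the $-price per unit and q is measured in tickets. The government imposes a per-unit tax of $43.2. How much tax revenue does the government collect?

Competitive equilibrium: 197.1 − 0.45q = 91 + 0.35q → q* = 132.625, p* = 137.4188.
With the tax, the buyer price exceeds the seller price by 43.2: (197.1 − 0.45q) − (91 + 0.35q) = 43.2 → q' = 78.625.
Tax revenue = 43.2 × 78.625 = $3396.60.

$3396.60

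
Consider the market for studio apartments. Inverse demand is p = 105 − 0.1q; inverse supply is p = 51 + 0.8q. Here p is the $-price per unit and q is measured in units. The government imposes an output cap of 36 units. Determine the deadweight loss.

Competitive equilibrium: 105 − 0.1q = 51 + 0.8q → q* = 60, p* = 99.
At q = 36: demand price = 105 − 0.1·36 = 101.4; supply price = 51 + 0.8·36 = 79.8.
Δq = 60 − 36 = 24; wedge = 101.4 − 79.8 = 21.6.
Welfare loss = ½ × 24 × 21.6 = $259.20.

$259.20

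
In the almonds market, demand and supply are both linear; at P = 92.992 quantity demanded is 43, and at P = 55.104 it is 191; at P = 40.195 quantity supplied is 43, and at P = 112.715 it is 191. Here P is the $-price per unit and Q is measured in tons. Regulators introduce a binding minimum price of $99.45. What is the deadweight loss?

Demand slope = (55.104 − 92.992)/(191 − 43) = −0.256, so P = 104 − 0.256Q.
Supply slope = (112.715 − 40.195)/(191 − 43) = 0.49, so P = 19.125 + 0.49Q.
Competitive equilibrium: 104 − 0.256Q = 19.125 + 0.49Q → Q* = 113.7735, P* = 74.874.
At the floor P = 99.45, quantity demanded = (104 − 99.45)/0.256 = 17.7734.
Sellers' marginal cost at Q' = 17.7734: 19.125 + 0.49·17.7734 = 27.834.
ΔQ = 113.7735 − 17.7734 = 96.0001; wedge = 99.45 − 27.834 = 71.616.
The triangle = ½ × 96.0001 × 71.616 = $3437.57.

$3437.57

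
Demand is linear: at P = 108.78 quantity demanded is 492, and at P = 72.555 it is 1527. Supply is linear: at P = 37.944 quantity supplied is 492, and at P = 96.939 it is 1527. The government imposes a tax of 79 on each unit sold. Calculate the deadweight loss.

Demand slope = (72.555 − 108.78)/(1527 − 492) = −0.035, so P = 126 − 0.035Q.
Supply slope = (96.939 − 37.944)/(1527 − 492) = 0.057, so P = 9.9 + 0.057Q.
Competitive equilibrium: 126 − 0.035Q = 9.9 + 0.057Q → Q* = 1261.9565, P* = 81.8315.
With the tax, the buyer price exceeds the seller price by 79: (126 − 0.035Q) − (9.9 + 0.057Q) = 79 → Q' = 403.2609.
ΔQ = 1261.9565 − 403.2609 = 858.6956; the wedge equals the tax, 79.
Deadweight loss = ½ × 858.6956 × 79 = 33918.48.

33918.48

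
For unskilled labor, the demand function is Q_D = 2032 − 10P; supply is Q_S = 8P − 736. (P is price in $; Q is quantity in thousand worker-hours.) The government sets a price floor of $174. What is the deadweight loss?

$4600.56 thousand

In inverse form: demand P = 203.2 − 0.1Q, supply P = 92 + 0.125Q.
Competitive equilibrium: 203.2 − 0.1Q = 92 + 0.125Q → Q* = 494.2222, P* = 153.7778.
At the floor P = 174, quantity demanded = (203.2 − 174)/0.1 = 292.
Sellers' marginal cost at Q' = 292: 92 + 0.125·292 = 128.5.
ΔQ = 494.2222 − 292 = 202.2222; wedge = 174 − 128.5 = 45.5.
DWL = ½ × 202.2222 × 45.5 = $4600.56 thousand.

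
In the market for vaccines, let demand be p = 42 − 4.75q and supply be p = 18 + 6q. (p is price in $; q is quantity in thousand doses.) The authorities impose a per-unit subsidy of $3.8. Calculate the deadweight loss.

Competitive equilibrium: 42 − 4.75q = 18 + 6q → q* = 2.2326, p* = 31.3953.
The subsidy lowers effective supply by 3.8: p = 14.2 + 6q.
New quantity: 42 − 4.75q = 14.2 + 6q → q' = 2.586.
Overproduction Δq = 2.586 − 2.2326 = 0.3534; wedge = subsidy = 3.8.
DWL = ½ × 0.3534 × 3.8 = $0.67 thousand.

$0.67 thousand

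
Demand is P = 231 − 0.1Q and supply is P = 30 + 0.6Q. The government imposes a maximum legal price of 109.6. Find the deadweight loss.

Competitive equilibrium: 231 − 0.1Q = 30 + 0.6Q → Q* = 287.1429, P* = 202.2857.
At the ceiling P = 109.6, quantity supplied = (109.6 − 30)/0.6 = 132.6667.
Willingness to pay at Q' = 132.6667: 231 − 0.1·132.6667 = 217.7333.
ΔQ = 287.1429 − 132.6667 = 154.4762; wedge = 217.7333 − 109.6 = 108.1333.
The triangle = ½ × 154.4762 × 108.1333 = 8352.01.

8352.01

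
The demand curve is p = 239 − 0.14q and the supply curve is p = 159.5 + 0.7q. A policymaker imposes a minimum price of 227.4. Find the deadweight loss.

Competitive equilibrium: 239 − 0.14q = 159.5 + 0.7q → q* = 94.6429, p* = 225.75.
At the floor p = 227.4, quantity demanded = (239 − 227.4)/0.14 = 82.8571.
Sellers' marginal cost at q' = 82.8571: 159.5 + 0.7·82.8571 = 217.5.
Δq = 94.6429 − 82.8571 = 11.7858; wedge = 227.4 − 217.5 = 9.9.
DWL = ½ × 11.7858 × 9.9 = 58.34.

58.34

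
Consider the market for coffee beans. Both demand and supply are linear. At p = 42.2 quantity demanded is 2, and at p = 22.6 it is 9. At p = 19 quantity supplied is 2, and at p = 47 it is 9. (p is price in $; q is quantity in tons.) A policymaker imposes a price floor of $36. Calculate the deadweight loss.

$4.88

Demand slope = (22.6 − 42.2)/(9 − 2) = −2.8, so p = 47.8 − 2.8q.
Supply slope = (47 − 19)/(9 − 2) = 4, so p = 11 + 4q.
Competitive equilibrium: 47.8 − 2.8q = 11 + 4q → q* = 5.4118, p* = 32.6471.
At the floor p = 36, quantity demanded = (47.8 − 36)/2.8 = 4.2143.
Sellers' marginal cost at q' = 4.2143: 11 + 4·4.2143 = 27.8572.
Δq = 5.4118 − 4.2143 = 1.1975; wedge = 36 − 27.8572 = 8.1428.
The triangle = ½ × 1.1975 × 8.1428 = $4.88.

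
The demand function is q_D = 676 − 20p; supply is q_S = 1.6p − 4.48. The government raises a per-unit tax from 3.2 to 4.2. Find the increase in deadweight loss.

In inverse form: demand p = 33.8 − 0.05q, supply p = 2.8 + 0.625q.
Competitive equilibrium: 33.8 − 0.05q = 2.8 + 0.625q → q* = 45.9259, p* = 31.5037.
For a per-unit tax t: Δq = t/0.675, so DWL = ½·t·(t/0.675) = t²/1.35.
At t = 3.2: DWL = 7.585. At t = 4.2: DWL = 13.067.
Increase = 13.067 − 7.585 = 5.48.

5.48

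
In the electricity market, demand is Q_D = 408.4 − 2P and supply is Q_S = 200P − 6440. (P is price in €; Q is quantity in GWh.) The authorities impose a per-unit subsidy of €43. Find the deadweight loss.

€1830.69

In inverse form: demand P = 204.2 − 0.5Q, supply P = 32.2 + 0.005Q.
Competitive equilibrium: 204.2 − 0.5Q = 32.2 + 0.005Q → Q* = 340.5941, P* = 33.903.
The subsidy lowers effective supply by 43: P = 0.005Q − 10.8.
New quantity: 204.2 − 0.5Q = 0.005Q − 10.8 → Q' = 425.7426.
Overproduction ΔQ = 425.7426 − 340.5941 = 85.1485; wedge = subsidy = 43.
Deadweight loss = ½ × 85.1485 × 43 = €1830.69.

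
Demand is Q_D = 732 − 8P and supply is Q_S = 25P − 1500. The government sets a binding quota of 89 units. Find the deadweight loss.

856.80

In inverse form: demand P = 91.5 − 0.125Q, supply P = 60 + 0.04Q.
Competitive equilibrium: 91.5 − 0.125Q = 60 + 0.04Q → Q* = 190.9091, P* = 67.6364.
At Q = 89: demand price = 91.5 − 0.125·89 = 80.375; supply price = 60 + 0.04·89 = 63.56.
ΔQ = 190.9091 − 89 = 101.9091; wedge = 80.375 − 63.56 = 16.815.
Welfare loss = ½ × 101.9091 × 16.815 = 856.80.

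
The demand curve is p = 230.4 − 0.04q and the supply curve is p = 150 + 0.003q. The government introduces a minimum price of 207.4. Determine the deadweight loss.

36043.09

Competitive equilibrium: 230.4 − 0.04q = 150 + 0.003q → q* = 1869.7674, p* = 155.6093.
At the floor p = 207.4, quantity demanded = (230.4 − 207.4)/0.04 = 575.
Sellers' marginal cost at q' = 575: 150 + 0.003·575 = 151.725.
Δq = 1869.7674 − 575 = 1294.7674; wedge = 207.4 − 151.725 = 55.675.
DWL = ½ × 1294.7674 × 55.675 = 36043.09.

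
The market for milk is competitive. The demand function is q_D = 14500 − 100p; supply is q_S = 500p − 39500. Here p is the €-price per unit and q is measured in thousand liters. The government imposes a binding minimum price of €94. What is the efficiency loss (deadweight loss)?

In inverse form: demand p = 145 − 0.01q, supply p = 79 + 0.002q.
Competitive equilibrium: 145 − 0.01q = 79 + 0.002q → q* = 5500, p* = 90.
At the floor p = 94, quantity demanded = (145 − 94)/0.01 = 5100.
Sellers' marginal cost at q' = 5100: 79 + 0.002·5100 = 89.2.
Δq = 5500 − 5100 = 400; wedge = 94 − 89.2 = 4.8.
The triangle = ½ × 400 × 4.8 = €960 thousand.

€960 thousand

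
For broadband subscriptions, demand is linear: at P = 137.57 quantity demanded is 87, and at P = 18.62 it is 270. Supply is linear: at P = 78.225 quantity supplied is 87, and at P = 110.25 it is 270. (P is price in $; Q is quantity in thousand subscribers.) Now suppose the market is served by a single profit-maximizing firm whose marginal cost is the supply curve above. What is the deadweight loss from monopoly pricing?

$2023.47 thousand

Demand slope = (18.62 − 137.57)/(270 − 87) = −0.65, so P = 194.12 − 0.65Q.
Supply slope = (110.25 − 78.225)/(270 − 87) = 0.175, so P = 63 + 0.175Q.
Competitive equilibrium: 194.12 − 0.65Q = 63 + 0.175Q → Q* = 158.9333, P* = 90.8133.
Marginal revenue: MR = 194.12 − 1.3Q. Set MR = MC: 194.12 − 1.3Q = 63 + 0.175Q → Q_m = 88.8949.
Price P_m = 194.12 − 0.65·88.8949 = 136.3383; MC(Q_m) = 63 + 0.175·88.8949 = 78.5566.
Competitive Q* = 158.9333, so ΔQ = 70.0384; wedge = 136.3383 − 78.5566 = 57.7817.
DWL = ½ × 70.0384 × 57.7817 = $2023.47 thousand.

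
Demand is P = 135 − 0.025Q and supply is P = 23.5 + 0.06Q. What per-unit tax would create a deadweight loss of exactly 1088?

Competitive equilibrium: 135 − 0.025Q = 23.5 + 0.06Q → Q* = 1311.7647, P* = 102.2059.
A tax t gives ΔQ = t/0.085 and wedge t, so DWL = t²/0.17.
t²/0.17 = 1088 → t² = 184.96 → t = 13.6.

13.6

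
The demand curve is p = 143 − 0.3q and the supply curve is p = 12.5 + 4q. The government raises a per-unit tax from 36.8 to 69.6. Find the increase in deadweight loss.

Competitive equilibrium: 143 − 0.3q = 12.5 + 4q → q* = 30.3488, p* = 133.8953.
For a per-unit tax t: Δq = t/4.3, so DWL = ½·t·(t/4.3) = t²/8.6.
At t = 36.8: DWL = 157.47. At t = 69.6: DWL = 563.274.
Increase = 563.274 − 157.47 = 405.80.

405.80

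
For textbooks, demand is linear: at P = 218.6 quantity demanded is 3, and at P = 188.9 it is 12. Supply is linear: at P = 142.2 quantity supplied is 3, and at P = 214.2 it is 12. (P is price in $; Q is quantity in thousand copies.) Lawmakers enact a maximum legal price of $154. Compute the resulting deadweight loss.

Demand slope = (188.9 − 218.6)/(12 − 3) = −3.3, so P = 228.5 − 3.3Q.
Supply slope = (214.2 − 142.2)/(12 − 3) = 8, so P = 118.2 + 8Q.
Competitive equilibrium: 228.5 − 3.3Q = 118.2 + 8Q → Q* = 9.76106, P* = 196.2885.
At the ceiling P = 154, quantity supplied = (154 − 118.2)/8 = 4.475.
Willingness to pay at Q' = 4.475: 228.5 − 3.3·4.475 = 213.7325.
ΔQ = 9.76106 − 4.475 = 5.28606; wedge = 213.7325 − 154 = 59.7325.
Welfare loss = ½ × 5.28606 × 59.7325 = $157.87 thousand.

$157.87 thousand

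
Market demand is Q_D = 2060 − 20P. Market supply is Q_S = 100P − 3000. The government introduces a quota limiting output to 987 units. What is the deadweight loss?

In inverse form: demand P = 103 − 0.05Q, supply P = 30 + 0.01Q.
Competitive equilibrium: 103 − 0.05Q = 30 + 0.01Q → Q* = 1216.6667, P* = 42.1667.
At Q = 987: demand price = 103 − 0.05·987 = 53.65; supply price = 30 + 0.01·987 = 39.87.
ΔQ = 1216.6667 − 987 = 229.6667; wedge = 53.65 − 39.87 = 13.78.
The triangle = ½ × 229.6667 × 13.78 = 1582.40.

1582.40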